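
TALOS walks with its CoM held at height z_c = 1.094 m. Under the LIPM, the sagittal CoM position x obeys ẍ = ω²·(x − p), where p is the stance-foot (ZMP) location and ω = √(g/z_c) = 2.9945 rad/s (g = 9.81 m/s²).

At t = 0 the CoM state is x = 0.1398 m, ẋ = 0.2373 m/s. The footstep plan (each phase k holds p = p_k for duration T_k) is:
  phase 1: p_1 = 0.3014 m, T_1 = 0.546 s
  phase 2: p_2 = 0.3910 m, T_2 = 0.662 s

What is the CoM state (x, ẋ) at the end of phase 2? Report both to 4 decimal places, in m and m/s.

phase 1: p=0.3014, T=0.546, ωT=1.634997, cosh=2.662198, sinh=2.467245; start (x,ẋ)=(0.139800, 0.237300) → end (x,ẋ)=(0.066706, -0.562188)
phase 2: p=0.3910, T=0.662, ωT=1.982359, cosh=3.698796, sinh=3.561052; start (x,ẋ)=(0.066706, -0.562188) → end (x,ẋ)=(-1.477049, -5.537547)

x = -1.4770, ẋ = -5.5375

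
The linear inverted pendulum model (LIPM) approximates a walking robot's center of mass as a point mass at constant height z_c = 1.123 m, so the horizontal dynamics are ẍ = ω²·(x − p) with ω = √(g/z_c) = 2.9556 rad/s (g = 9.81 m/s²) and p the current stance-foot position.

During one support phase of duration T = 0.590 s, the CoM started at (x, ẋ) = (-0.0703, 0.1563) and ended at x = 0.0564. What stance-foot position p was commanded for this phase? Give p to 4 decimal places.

ωT = 2.9556·0.590 = 1.743804; cosh(ωT) = 2.946956, sinh(ωT) = 2.772102
x(T) = p + (x₀−p)·cosh(ωT) + (ẋ₀/ω)·sinh(ωT) ⇒ p·(1 − cosh) = x(T) − x₀·cosh − (ẋ₀/ω)·sinh
numerator   = 0.0564 − (-0.0703)·2.946956 − (0.1563/2.9556)·2.772102 = 0.116975
denominator = 1 − 2.946956 = -1.946956
p = 0.116975 / -1.946956 = -0.0601

p = -0.0601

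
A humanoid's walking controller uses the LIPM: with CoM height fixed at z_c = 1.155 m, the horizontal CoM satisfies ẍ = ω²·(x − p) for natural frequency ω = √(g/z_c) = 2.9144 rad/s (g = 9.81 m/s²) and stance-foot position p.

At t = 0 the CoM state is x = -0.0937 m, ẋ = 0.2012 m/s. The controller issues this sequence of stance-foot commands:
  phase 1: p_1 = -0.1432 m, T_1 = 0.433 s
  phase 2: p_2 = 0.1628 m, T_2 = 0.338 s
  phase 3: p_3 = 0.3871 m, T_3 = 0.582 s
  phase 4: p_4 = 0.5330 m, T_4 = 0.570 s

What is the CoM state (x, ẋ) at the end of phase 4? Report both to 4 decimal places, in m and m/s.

phase 1: p=-0.1432, T=0.433, ωT=1.261935, cosh=1.907678, sinh=1.624572; start (x,ẋ)=(-0.093700, 0.201200) → end (x,ẋ)=(0.063385, 0.618190)
phase 2: p=0.1628, T=0.338, ωT=0.985067, cosh=1.525703, sinh=1.152289; start (x,ẋ)=(0.063385, 0.618190) → end (x,ẋ)=(0.255541, 0.609316)
phase 3: p=0.3871, T=0.582, ωT=1.696181, cosh=2.818232, sinh=2.634849; start (x,ẋ)=(0.255541, 0.609316) → end (x,ẋ)=(0.567205, 0.706948)
phase 4: p=0.5330, T=0.570, ωT=1.661208, cosh=2.727789, sinh=2.537879; start (x,ẋ)=(0.567205, 0.706948) → end (x,ẋ)=(1.241920, 2.181400)

x = 1.2419, ẋ = 2.1814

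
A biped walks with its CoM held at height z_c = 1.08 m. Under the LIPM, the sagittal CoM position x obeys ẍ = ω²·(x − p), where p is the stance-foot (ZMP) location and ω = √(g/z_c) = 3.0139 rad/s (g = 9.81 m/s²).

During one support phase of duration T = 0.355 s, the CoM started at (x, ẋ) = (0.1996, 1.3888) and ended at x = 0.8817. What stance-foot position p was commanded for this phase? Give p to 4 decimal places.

p = 0.0574

ωT = 3.0139·0.355 = 1.069935; cosh(ωT) = 1.629110, sinh(ωT) = 1.286079
x(T) = p + (x₀−p)·cosh(ωT) + (ẋ₀/ω)·sinh(ωT) ⇒ p·(1 − cosh) = x(T) − x₀·cosh − (ẋ₀/ω)·sinh
numerator   = 0.8817 − (0.1996)·1.629110 − (1.3888/3.0139)·1.286079 = -0.036093
denominator = 1 − 1.629110 = -0.629110
p = -0.036093 / -0.629110 = 0.0574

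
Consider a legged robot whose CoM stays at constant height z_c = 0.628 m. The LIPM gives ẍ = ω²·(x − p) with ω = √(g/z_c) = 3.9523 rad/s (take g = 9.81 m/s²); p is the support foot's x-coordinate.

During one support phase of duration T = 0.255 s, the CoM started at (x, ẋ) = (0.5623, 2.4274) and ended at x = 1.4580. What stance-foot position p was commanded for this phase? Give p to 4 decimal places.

ωT = 3.9523·0.255 = 1.007837; cosh(ωT) = 1.552338, sinh(ωT) = 1.187330
x(T) = p + (x₀−p)·cosh(ωT) + (ẋ₀/ω)·sinh(ωT) ⇒ p·(1 − cosh) = x(T) − x₀·cosh − (ẋ₀/ω)·sinh
numerator   = 1.4580 − (0.5623)·1.552338 − (2.4274/3.9523)·1.187330 = -0.144107
denominator = 1 − 1.552338 = -0.552338
p = -0.144107 / -0.552338 = 0.2609

p = 0.2609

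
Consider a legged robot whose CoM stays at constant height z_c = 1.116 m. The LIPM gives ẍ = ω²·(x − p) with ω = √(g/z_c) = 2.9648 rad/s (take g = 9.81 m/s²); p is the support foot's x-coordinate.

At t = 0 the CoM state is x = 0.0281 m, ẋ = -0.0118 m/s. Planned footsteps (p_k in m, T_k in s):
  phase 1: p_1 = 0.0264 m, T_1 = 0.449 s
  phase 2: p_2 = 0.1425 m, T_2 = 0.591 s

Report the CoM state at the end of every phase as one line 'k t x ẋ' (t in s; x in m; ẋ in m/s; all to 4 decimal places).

phase 1: p=0.0264, T=0.449, ωT=1.331195, cosh=2.024863, sinh=1.760702; start (x,ẋ)=(0.028100, -0.011800) → end (x,ẋ)=(0.022835, -0.015019)
phase 2: p=0.1425, T=0.591, ωT=1.752197, cosh=2.970325, sinh=2.796933; start (x,ẋ)=(0.022835, -0.015019) → end (x,ẋ)=(-0.227114, -1.036919)

1 0.4490 0.0228 -0.0150
2 1.0400 -0.2271 -1.0369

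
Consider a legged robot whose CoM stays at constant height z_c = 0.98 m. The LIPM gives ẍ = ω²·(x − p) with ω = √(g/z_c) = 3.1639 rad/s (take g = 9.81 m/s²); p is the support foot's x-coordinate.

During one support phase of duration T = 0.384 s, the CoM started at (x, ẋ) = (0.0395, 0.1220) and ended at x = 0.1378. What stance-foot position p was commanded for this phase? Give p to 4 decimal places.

ωT = 3.1639·0.384 = 1.214938; cosh(ωT) = 1.833406, sinh(ωT) = 1.536678
x(T) = p + (x₀−p)·cosh(ωT) + (ẋ₀/ω)·sinh(ωT) ⇒ p·(1 − cosh) = x(T) − x₀·cosh − (ẋ₀/ω)·sinh
numerator   = 0.1378 − (0.0395)·1.833406 − (0.1220/3.1639)·1.536678 = 0.006126
denominator = 1 − 1.833406 = -0.833406
p = 0.006126 / -0.833406 = -0.0074

p = -0.0074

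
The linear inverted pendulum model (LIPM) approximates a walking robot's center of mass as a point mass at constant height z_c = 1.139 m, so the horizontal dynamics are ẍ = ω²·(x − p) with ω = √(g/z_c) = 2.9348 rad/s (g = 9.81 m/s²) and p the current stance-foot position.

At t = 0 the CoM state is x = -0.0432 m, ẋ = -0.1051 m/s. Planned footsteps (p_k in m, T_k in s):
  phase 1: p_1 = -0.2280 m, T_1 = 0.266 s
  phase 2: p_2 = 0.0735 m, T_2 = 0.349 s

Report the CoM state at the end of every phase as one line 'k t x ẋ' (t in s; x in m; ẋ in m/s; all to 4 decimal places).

1 0.2660 -0.0149 0.3289
2 0.6150 0.0706 0.2026

phase 1: p=-0.2280, T=0.266, ωT=0.780657, cosh=1.320505, sinh=0.862400; start (x,ẋ)=(-0.043200, -0.105100) → end (x,ẋ)=(-0.014855, 0.328939)
phase 2: p=0.0735, T=0.349, ωT=1.024245, cosh=1.572030, sinh=1.212963; start (x,ẋ)=(-0.014855, 0.328939) → end (x,ẋ)=(0.070555, 0.202576)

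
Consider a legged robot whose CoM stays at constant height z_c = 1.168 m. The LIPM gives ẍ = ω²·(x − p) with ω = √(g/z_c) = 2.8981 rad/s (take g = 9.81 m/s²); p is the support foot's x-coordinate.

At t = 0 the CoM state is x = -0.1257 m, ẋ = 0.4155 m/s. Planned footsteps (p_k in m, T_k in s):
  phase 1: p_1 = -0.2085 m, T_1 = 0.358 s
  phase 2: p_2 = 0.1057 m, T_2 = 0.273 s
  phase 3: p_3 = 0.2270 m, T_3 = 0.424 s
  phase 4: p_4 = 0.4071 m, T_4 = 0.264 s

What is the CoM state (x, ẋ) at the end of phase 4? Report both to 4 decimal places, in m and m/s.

x = 2.3330, ẋ = 5.9322

phase 1: p=-0.2085, T=0.358, ωT=1.037520, cosh=1.588271, sinh=1.233938; start (x,ẋ)=(-0.125700, 0.415500) → end (x,ẋ)=(0.099918, 0.956026)
phase 2: p=0.1057, T=0.273, ωT=0.791181, cosh=1.329655, sinh=0.876346; start (x,ẋ)=(0.099918, 0.956026) → end (x,ẋ)=(0.387101, 1.256500)
phase 3: p=0.2270, T=0.424, ωT=1.228794, cosh=1.854876, sinh=1.562231; start (x,ẋ)=(0.387101, 1.256500) → end (x,ẋ)=(1.201289, 3.055511)
phase 4: p=0.4071, T=0.264, ωT=0.765098, cosh=1.307247, sinh=0.841959; start (x,ẋ)=(1.201289, 3.055511) → end (x,ẋ)=(2.332991, 5.932193)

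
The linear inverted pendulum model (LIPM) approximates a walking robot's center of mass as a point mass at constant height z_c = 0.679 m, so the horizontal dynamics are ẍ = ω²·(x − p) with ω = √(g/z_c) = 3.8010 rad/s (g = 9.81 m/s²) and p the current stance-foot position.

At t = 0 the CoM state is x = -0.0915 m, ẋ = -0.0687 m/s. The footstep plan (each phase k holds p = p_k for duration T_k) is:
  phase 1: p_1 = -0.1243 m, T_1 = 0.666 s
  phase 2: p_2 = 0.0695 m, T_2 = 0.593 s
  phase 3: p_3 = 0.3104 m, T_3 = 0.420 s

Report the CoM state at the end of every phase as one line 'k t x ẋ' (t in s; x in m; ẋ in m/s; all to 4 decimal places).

1 0.6660 -0.0297 0.3442
2 1.2590 0.0183 -0.1191
3 1.6790 -0.5142 -2.9336

phase 1: p=-0.1243, T=0.666, ωT=2.531466, cosh=6.325733, sinh=6.246190; start (x,ẋ)=(-0.091500, -0.068700) → end (x,ẋ)=(-0.029711, 0.344152)
phase 2: p=0.0695, T=0.593, ωT=2.253993, cosh=4.815338, sinh=4.710358; start (x,ẋ)=(-0.029711, 0.344152) → end (x,ẋ)=(0.018254, -0.119068)
phase 3: p=0.3104, T=0.420, ωT=1.596420, cosh=2.568976, sinh=2.366356; start (x,ẋ)=(0.018254, -0.119068) → end (x,ẋ)=(-0.514243, -2.933594)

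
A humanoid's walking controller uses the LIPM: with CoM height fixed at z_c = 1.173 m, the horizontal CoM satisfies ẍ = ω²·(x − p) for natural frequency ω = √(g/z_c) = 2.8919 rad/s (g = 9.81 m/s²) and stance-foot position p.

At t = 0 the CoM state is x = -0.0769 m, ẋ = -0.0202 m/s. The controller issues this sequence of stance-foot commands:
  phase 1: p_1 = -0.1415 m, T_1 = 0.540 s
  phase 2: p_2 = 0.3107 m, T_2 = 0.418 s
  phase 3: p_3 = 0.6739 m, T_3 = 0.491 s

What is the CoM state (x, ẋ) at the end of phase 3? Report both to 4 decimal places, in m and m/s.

phase 1: p=-0.1415, T=0.540, ωT=1.561626, cosh=2.488180, sinh=2.278385; start (x,ẋ)=(-0.076900, -0.020200) → end (x,ẋ)=(0.003322, 0.375379)
phase 2: p=0.3107, T=0.418, ωT=1.208814, cosh=1.824031, sinh=1.525480; start (x,ẋ)=(0.003322, 0.375379) → end (x,ẋ)=(-0.051954, -0.671306)
phase 3: p=0.6739, T=0.491, ωT=1.419923, cosh=2.189267, sinh=1.947534; start (x,ẋ)=(-0.051954, -0.671306) → end (x,ẋ)=(-1.367276, -5.557734)

x = -1.3673, ẋ = -5.5577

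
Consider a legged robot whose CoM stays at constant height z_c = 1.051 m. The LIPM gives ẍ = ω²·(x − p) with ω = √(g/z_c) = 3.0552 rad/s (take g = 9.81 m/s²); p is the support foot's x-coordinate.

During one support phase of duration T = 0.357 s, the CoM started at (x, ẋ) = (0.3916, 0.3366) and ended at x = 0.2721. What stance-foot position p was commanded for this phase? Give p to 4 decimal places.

ωT = 3.0552·0.357 = 1.090706; cosh(ωT) = 1.656177, sinh(ωT) = 1.320198
x(T) = p + (x₀−p)·cosh(ωT) + (ẋ₀/ω)·sinh(ωT) ⇒ p·(1 − cosh) = x(T) − x₀·cosh − (ẋ₀/ω)·sinh
numerator   = 0.2721 − (0.3916)·1.656177 − (0.3366/3.0552)·1.320198 = -0.521909
denominator = 1 − 1.656177 = -0.656177
p = -0.521909 / -0.656177 = 0.7954

p = 0.7954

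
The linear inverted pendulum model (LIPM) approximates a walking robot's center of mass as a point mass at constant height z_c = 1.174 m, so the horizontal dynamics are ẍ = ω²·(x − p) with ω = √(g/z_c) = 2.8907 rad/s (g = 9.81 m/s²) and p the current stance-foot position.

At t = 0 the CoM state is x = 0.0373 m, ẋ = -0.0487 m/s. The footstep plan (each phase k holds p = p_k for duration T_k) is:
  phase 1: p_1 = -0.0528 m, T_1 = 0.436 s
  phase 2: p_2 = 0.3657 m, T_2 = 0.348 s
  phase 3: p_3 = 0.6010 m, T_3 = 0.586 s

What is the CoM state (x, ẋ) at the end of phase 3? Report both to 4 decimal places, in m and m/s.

x = -1.2653, ẋ = -5.1944

phase 1: p=-0.0528, T=0.436, ωT=1.260345, cosh=1.905097, sinh=1.621541; start (x,ẋ)=(0.037300, -0.048700) → end (x,ẋ)=(0.091531, 0.329556)
phase 2: p=0.3657, T=0.348, ωT=1.005964, cosh=1.550117, sinh=1.184424; start (x,ẋ)=(0.091531, 0.329556) → end (x,ẋ)=(0.075737, -0.427855)
phase 3: p=0.6010, T=0.586, ωT=1.693950, cosh=2.812362, sinh=2.628570; start (x,ẋ)=(0.075737, -0.427855) → end (x,ẋ)=(-1.265287, -5.194445)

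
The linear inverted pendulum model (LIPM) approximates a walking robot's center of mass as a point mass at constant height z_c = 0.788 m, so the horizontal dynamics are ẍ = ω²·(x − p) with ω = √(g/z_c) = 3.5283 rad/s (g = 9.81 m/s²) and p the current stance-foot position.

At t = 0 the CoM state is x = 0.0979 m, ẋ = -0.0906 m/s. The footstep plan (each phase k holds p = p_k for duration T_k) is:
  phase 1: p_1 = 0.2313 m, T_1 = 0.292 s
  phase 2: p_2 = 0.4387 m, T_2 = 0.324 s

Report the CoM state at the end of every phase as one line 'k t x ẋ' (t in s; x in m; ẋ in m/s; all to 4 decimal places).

1 0.2920 -0.0108 -0.7185
2 0.6160 -0.6248 -3.4758

phase 1: p=0.2313, T=0.292, ωT=1.030264, cosh=1.579359, sinh=1.222446; start (x,ẋ)=(0.097900, -0.090600) → end (x,ẋ)=(-0.010777, -0.718465)
phase 2: p=0.4387, T=0.324, ωT=1.143169, cosh=1.727750, sinh=1.408943; start (x,ẋ)=(-0.010777, -0.718465) → end (x,ẋ)=(-0.624785, -3.475754)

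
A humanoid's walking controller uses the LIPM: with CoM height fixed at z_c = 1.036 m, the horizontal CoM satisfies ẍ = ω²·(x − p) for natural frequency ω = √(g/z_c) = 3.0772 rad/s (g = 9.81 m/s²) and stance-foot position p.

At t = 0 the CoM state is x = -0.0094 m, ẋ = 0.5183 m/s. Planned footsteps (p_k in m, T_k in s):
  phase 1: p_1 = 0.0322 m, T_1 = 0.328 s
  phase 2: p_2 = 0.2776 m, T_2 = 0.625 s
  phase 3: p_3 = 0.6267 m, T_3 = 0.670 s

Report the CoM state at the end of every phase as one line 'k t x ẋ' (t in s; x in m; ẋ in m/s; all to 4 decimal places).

1 0.3280 0.1679 0.6532
2 0.9530 0.6051 1.1526
3 1.6230 1.9886 4.3459

phase 1: p=0.0322, T=0.328, ωT=1.009322, cosh=1.554103, sinh=1.189636; start (x,ẋ)=(-0.009400, 0.518300) → end (x,ẋ)=(0.167923, 0.653204)
phase 2: p=0.2776, T=0.625, ωT=1.923250, cosh=3.494647, sinh=3.348516; start (x,ẋ)=(0.167923, 0.653204) → end (x,ẋ)=(0.605113, 1.152596)
phase 3: p=0.6267, T=0.670, ωT=2.061724, cosh=3.993371, sinh=3.866137; start (x,ẋ)=(0.605113, 1.152596) → end (x,ẋ)=(1.988596, 4.345928)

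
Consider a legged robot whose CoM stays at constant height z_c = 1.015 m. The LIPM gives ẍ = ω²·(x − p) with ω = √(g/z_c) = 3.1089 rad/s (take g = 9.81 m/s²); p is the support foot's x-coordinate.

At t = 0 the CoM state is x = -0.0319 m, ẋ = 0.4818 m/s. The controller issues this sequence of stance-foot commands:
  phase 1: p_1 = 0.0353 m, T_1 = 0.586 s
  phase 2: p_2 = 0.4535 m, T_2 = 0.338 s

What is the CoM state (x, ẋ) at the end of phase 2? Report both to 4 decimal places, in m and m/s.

x = 0.5522, ẋ = 0.8004

phase 1: p=0.0353, T=0.586, ωT=1.821815, cosh=3.172402, sinh=3.010671; start (x,ẋ)=(-0.031900, 0.481800) → end (x,ẋ)=(0.288692, 0.899480)
phase 2: p=0.4535, T=0.338, ωT=1.050808, cosh=1.604808, sinh=1.255153; start (x,ẋ)=(0.288692, 0.899480) → end (x,ẋ)=(0.552160, 0.800386)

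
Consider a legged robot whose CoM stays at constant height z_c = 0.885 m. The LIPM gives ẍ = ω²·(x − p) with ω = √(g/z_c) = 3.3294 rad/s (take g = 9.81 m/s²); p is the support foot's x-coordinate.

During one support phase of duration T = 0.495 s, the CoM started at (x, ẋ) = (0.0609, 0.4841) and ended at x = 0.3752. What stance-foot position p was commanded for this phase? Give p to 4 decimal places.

ωT = 3.3294·0.495 = 1.648053; cosh(ωT) = 2.694638, sinh(ωT) = 2.502214
x(T) = p + (x₀−p)·cosh(ωT) + (ẋ₀/ω)·sinh(ωT) ⇒ p·(1 − cosh) = x(T) − x₀·cosh − (ẋ₀/ω)·sinh
numerator   = 0.3752 − (0.0609)·2.694638 − (0.4841/3.3294)·2.502214 = -0.152729
denominator = 1 − 2.694638 = -1.694638
p = -0.152729 / -1.694638 = 0.0901

p = 0.0901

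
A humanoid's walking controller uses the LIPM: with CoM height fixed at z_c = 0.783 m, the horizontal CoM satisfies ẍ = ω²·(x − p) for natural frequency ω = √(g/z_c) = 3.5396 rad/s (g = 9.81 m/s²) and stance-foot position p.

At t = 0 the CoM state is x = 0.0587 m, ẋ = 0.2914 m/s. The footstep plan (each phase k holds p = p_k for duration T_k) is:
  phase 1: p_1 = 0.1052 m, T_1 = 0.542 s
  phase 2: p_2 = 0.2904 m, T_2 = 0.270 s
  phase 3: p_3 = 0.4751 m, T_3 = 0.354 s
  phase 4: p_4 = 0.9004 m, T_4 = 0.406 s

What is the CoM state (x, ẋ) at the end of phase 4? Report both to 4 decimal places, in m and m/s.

phase 1: p=0.1052, T=0.542, ωT=1.918463, cosh=3.478658, sinh=3.331826; start (x,ẋ)=(0.058700, 0.291400) → end (x,ẋ)=(0.217737, 0.465291)
phase 2: p=0.2904, T=0.270, ωT=0.955692, cosh=1.492508, sinh=1.107962; start (x,ẋ)=(0.217737, 0.465291) → end (x,ẋ)=(0.327595, 0.409486)
phase 3: p=0.4751, T=0.354, ωT=1.253018, cosh=1.893268, sinh=1.607626; start (x,ẋ)=(0.327595, 0.409486) → end (x,ẋ)=(0.381816, -0.064088)
phase 4: p=0.9004, T=0.406, ωT=1.437078, cosh=2.223000, sinh=1.985379; start (x,ẋ)=(0.381816, -0.064088) → end (x,ẋ)=(-0.288361, -3.786792)

x = -0.2884, ẋ = -3.7868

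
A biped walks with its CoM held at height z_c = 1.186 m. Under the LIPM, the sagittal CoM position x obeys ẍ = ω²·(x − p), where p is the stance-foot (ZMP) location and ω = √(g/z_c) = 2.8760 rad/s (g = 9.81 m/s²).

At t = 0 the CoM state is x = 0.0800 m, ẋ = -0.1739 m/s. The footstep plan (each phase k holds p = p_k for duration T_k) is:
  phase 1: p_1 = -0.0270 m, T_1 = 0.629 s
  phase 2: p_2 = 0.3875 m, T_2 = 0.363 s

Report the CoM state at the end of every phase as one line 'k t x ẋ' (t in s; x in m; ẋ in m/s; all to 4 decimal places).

1 0.6290 0.1287 0.3690
2 0.9920 0.1341 -0.3369

phase 1: p=-0.0270, T=0.629, ωT=1.809004, cosh=3.134091, sinh=2.970274; start (x,ẋ)=(0.080000, -0.173900) → end (x,ẋ)=(0.128747, 0.369030)
phase 2: p=0.3875, T=0.363, ωT=1.043988, cosh=1.596285, sinh=1.244237; start (x,ẋ)=(0.128747, 0.369030) → end (x,ẋ)=(0.134110, -0.336850)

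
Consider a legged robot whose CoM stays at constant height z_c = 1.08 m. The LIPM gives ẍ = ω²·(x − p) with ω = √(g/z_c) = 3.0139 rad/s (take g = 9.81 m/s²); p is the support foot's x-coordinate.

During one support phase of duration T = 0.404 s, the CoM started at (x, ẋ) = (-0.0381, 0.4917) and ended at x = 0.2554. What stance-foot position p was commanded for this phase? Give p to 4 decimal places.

p = -0.0882

ωT = 3.0139·0.404 = 1.217616; cosh(ωT) = 1.837528, sinh(ωT) = 1.541593
x(T) = p + (x₀−p)·cosh(ωT) + (ẋ₀/ω)·sinh(ωT) ⇒ p·(1 − cosh) = x(T) − x₀·cosh − (ẋ₀/ω)·sinh
numerator   = 0.2554 − (-0.0381)·1.837528 − (0.4917/3.0139)·1.541593 = 0.073908
denominator = 1 − 1.837528 = -0.837528
p = 0.073908 / -0.837528 = -0.0882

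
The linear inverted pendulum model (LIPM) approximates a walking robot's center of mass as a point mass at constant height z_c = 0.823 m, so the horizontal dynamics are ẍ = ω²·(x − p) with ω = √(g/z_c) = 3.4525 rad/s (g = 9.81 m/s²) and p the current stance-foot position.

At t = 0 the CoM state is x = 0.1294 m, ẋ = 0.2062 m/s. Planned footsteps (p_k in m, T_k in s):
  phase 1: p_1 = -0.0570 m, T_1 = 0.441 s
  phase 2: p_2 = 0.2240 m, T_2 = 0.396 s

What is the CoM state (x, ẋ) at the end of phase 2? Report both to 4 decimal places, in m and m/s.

x = 1.8541, ẋ = 5.8508

phase 1: p=-0.0570, T=0.441, ωT=1.522552, cosh=2.401033, sinh=2.182878; start (x,ẋ)=(0.129400, 0.206200) → end (x,ẋ)=(0.520925, 1.899875)
phase 2: p=0.2240, T=0.396, ωT=1.367190, cosh=2.089565, sinh=1.834743; start (x,ẋ)=(0.520925, 1.899875) → end (x,ẋ)=(1.854083, 5.850767)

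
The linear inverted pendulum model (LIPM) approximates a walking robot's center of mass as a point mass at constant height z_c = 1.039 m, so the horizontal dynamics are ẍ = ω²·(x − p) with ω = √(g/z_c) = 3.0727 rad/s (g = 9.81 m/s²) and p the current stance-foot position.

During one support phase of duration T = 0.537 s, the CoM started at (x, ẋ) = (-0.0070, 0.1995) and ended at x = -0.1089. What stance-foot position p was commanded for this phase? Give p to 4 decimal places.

ωT = 3.0727·0.537 = 1.650040; cosh(ωT) = 2.699615, sinh(ωT) = 2.507573
x(T) = p + (x₀−p)·cosh(ωT) + (ẋ₀/ω)·sinh(ωT) ⇒ p·(1 − cosh) = x(T) − x₀·cosh − (ẋ₀/ω)·sinh
numerator   = -0.1089 − (-0.0070)·2.699615 − (0.1995/3.0727)·2.507573 = -0.252811
denominator = 1 − 2.699615 = -1.699615
p = -0.252811 / -1.699615 = 0.1487

p = 0.1487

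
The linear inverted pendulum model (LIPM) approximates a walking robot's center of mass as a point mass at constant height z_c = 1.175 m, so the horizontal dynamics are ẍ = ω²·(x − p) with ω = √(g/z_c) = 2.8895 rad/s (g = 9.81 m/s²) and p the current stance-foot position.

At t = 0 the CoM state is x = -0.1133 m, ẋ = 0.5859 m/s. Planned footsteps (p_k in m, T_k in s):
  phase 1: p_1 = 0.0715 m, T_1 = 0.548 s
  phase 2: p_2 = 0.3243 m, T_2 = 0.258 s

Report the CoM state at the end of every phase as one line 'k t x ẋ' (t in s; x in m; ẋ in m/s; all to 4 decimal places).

phase 1: p=0.0715, T=0.548, ωT=1.583446, cosh=2.538491, sinh=2.333224; start (x,ẋ)=(-0.113300, 0.585900) → end (x,ẋ)=(0.075492, 0.241408)
phase 2: p=0.3243, T=0.258, ωT=0.745491, cosh=1.290989, sinh=0.816487; start (x,ẋ)=(0.075492, 0.241408) → end (x,ẋ)=(0.071306, -0.275344)

1 0.5480 0.0755 0.2414
2 0.8060 0.0713 -0.2753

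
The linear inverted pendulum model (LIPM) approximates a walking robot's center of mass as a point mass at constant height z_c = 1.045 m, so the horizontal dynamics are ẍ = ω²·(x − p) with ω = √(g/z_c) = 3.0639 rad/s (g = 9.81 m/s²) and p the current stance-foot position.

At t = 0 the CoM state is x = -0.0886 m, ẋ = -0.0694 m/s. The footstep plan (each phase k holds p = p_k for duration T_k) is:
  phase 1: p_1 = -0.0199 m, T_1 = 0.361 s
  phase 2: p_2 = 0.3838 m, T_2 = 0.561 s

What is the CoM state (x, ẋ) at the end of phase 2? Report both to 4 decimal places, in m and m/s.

phase 1: p=-0.0199, T=0.361, ωT=1.106068, cosh=1.676654, sinh=1.345797; start (x,ẋ)=(-0.088600, -0.069400) → end (x,ẋ)=(-0.165570, -0.399636)
phase 2: p=0.3838, T=0.561, ωT=1.718848, cosh=2.878685, sinh=2.699413; start (x,ẋ)=(-0.165570, -0.399636) → end (x,ẋ)=(-1.549757, -5.694116)

x = -1.5498, ẋ = -5.6941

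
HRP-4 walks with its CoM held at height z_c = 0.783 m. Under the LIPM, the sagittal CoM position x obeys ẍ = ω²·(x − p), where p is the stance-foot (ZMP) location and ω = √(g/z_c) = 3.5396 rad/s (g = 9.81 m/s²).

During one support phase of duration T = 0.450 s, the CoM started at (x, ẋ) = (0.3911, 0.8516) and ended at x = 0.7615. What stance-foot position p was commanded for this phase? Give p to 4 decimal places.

ωT = 3.5396·0.450 = 1.592820; cosh(ωT) = 2.560474, sinh(ωT) = 2.357123
x(T) = p + (x₀−p)·cosh(ωT) + (ẋ₀/ω)·sinh(ωT) ⇒ p·(1 − cosh) = x(T) − x₀·cosh − (ẋ₀/ω)·sinh
numerator   = 0.7615 − (0.3911)·2.560474 − (0.8516/3.5396)·2.357123 = -0.807007
denominator = 1 − 2.560474 = -1.560474
p = -0.807007 / -1.560474 = 0.5172

p = 0.5172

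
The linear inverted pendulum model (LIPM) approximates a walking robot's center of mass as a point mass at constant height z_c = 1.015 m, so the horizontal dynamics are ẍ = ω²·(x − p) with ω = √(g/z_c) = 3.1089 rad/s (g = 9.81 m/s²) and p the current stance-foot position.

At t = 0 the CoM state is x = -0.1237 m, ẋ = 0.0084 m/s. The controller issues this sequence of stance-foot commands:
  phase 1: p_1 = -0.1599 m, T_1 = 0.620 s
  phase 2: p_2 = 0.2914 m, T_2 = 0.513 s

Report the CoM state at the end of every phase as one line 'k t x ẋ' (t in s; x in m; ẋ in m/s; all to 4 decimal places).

1 0.6200 -0.0238 0.4080
2 1.1330 -0.2071 -1.2682

phase 1: p=-0.1599, T=0.620, ωT=1.927518, cosh=3.508970, sinh=3.363461; start (x,ẋ)=(-0.123700, 0.008400) → end (x,ẋ)=(-0.023787, 0.408007)
phase 2: p=0.2914, T=0.513, ωT=1.594866, cosh=2.565302, sinh=2.362366; start (x,ẋ)=(-0.023787, 0.408007) → end (x,ẋ)=(-0.207118, -1.268190)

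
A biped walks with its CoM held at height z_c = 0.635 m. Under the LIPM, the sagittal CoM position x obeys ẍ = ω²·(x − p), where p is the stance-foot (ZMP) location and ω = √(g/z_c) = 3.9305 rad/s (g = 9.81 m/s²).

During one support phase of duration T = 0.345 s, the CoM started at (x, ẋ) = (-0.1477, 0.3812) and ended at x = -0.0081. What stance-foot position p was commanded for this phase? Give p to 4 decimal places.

ωT = 3.9305·0.345 = 1.356022; cosh(ωT) = 2.069205, sinh(ωT) = 1.811522
x(T) = p + (x₀−p)·cosh(ωT) + (ẋ₀/ω)·sinh(ωT) ⇒ p·(1 − cosh) = x(T) − x₀·cosh − (ẋ₀/ω)·sinh
numerator   = -0.0081 − (-0.1477)·2.069205 − (0.3812/3.9305)·1.811522 = 0.121831
denominator = 1 − 2.069205 = -1.069205
p = 0.121831 / -1.069205 = -0.1139

p = -0.1139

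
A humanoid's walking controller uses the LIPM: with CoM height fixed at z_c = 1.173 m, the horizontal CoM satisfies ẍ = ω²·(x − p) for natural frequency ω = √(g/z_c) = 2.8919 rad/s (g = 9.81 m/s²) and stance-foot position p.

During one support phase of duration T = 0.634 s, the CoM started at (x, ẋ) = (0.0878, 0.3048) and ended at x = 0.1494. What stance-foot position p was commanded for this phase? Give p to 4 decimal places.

ωT = 2.8919·0.634 = 1.833465; cosh(ωT) = 3.207690, sinh(ωT) = 3.047832
x(T) = p + (x₀−p)·cosh(ωT) + (ẋ₀/ω)·sinh(ωT) ⇒ p·(1 − cosh) = x(T) − x₀·cosh − (ẋ₀/ω)·sinh
numerator   = 0.1494 − (0.0878)·3.207690 − (0.3048/2.8919)·3.047832 = -0.453470
denominator = 1 − 3.207690 = -2.207690
p = -0.453470 / -2.207690 = 0.2054

p = 0.2054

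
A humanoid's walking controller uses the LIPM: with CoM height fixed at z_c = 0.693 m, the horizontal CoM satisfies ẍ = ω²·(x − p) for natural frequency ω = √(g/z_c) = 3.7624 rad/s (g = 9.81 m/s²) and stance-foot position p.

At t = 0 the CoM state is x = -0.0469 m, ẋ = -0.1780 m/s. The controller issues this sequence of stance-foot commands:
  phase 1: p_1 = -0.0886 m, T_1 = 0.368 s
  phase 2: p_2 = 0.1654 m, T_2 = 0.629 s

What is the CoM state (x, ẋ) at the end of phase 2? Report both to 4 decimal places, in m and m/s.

x = -1.3188, ẋ = -5.5023

phase 1: p=-0.0886, T=0.368, ωT=1.384563, cosh=2.121757, sinh=1.871324; start (x,ẋ)=(-0.046900, -0.178000) → end (x,ẋ)=(-0.088655, -0.084077)
phase 2: p=0.1654, T=0.629, ωT=2.366550, cosh=5.377175, sinh=5.283371; start (x,ẋ)=(-0.088655, -0.084077) → end (x,ẋ)=(-1.318766, -5.502250)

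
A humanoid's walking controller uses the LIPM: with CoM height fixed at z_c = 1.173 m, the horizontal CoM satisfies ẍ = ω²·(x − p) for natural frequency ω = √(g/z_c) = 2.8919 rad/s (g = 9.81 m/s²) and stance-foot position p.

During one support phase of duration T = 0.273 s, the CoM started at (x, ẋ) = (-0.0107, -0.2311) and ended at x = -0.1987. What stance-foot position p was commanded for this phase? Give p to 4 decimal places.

ωT = 2.8919·0.273 = 0.789489; cosh(ωT) = 1.328174, sinh(ωT) = 0.874097
x(T) = p + (x₀−p)·cosh(ωT) + (ẋ₀/ω)·sinh(ωT) ⇒ p·(1 − cosh) = x(T) − x₀·cosh − (ẋ₀/ω)·sinh
numerator   = -0.1987 − (-0.0107)·1.328174 − (-0.2311/2.8919)·0.874097 = -0.114637
denominator = 1 − 1.328174 = -0.328174
p = -0.114637 / -0.328174 = 0.3493

p = 0.3493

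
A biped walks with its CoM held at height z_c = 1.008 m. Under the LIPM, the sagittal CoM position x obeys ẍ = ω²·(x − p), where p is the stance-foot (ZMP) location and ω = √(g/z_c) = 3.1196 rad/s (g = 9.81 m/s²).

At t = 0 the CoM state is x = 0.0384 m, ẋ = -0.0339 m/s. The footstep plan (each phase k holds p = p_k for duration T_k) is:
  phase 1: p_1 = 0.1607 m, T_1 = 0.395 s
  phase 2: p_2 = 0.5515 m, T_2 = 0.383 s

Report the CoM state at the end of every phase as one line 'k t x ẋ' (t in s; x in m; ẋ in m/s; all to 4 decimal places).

phase 1: p=0.1607, T=0.395, ωT=1.232242, cosh=1.860273, sinh=1.568635; start (x,ẋ)=(0.038400, -0.033900) → end (x,ẋ)=(-0.083857, -0.661540)
phase 2: p=0.5515, T=0.383, ωT=1.194807, cosh=1.802841, sinh=1.500079; start (x,ẋ)=(-0.083857, -0.661540) → end (x,ẋ)=(-0.912054, -4.165899)

1 0.3950 -0.0839 -0.6615
2 0.7780 -0.9121 -4.1659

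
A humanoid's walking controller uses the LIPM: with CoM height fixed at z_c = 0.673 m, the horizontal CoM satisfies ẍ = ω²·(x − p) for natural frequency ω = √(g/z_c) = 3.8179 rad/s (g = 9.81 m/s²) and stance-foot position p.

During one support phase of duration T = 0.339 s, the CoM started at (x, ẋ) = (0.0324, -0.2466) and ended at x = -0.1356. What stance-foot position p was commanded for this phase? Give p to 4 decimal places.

p = 0.0938

ωT = 3.8179·0.339 = 1.294268; cosh(ωT) = 1.961212, sinh(ωT) = 1.687113
x(T) = p + (x₀−p)·cosh(ωT) + (ẋ₀/ω)·sinh(ωT) ⇒ p·(1 − cosh) = x(T) − x₀·cosh − (ẋ₀/ω)·sinh
numerator   = -0.1356 − (0.0324)·1.961212 − (-0.2466/3.8179)·1.687113 = -0.090172
denominator = 1 − 1.961212 = -0.961212
p = -0.090172 / -0.961212 = 0.0938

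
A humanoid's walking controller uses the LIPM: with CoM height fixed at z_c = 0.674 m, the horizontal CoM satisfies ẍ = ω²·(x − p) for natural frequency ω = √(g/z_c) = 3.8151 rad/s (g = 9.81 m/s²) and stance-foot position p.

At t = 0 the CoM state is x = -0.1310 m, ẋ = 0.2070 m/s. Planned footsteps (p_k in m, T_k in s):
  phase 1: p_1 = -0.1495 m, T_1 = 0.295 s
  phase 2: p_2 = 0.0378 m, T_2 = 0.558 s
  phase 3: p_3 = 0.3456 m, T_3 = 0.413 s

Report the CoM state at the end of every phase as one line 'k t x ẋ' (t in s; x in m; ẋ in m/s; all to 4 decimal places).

1 0.2950 -0.0432 0.4498
2 0.8530 0.1811 0.6370
3 1.2660 0.3172 0.1534

phase 1: p=-0.1495, T=0.295, ωT=1.125455, cosh=1.703061, sinh=1.378556; start (x,ẋ)=(-0.131000, 0.207000) → end (x,ẋ)=(-0.043196, 0.449831)
phase 2: p=0.0378, T=0.558, ωT=2.128826, cosh=4.261984, sinh=4.143007; start (x,ẋ)=(-0.043196, 0.449831) → end (x,ẋ)=(0.181092, 0.636959)
phase 3: p=0.3456, T=0.413, ωT=1.575636, cosh=2.520346, sinh=2.313470; start (x,ẋ)=(0.181092, 0.636959) → end (x,ẋ)=(0.317234, 0.153392)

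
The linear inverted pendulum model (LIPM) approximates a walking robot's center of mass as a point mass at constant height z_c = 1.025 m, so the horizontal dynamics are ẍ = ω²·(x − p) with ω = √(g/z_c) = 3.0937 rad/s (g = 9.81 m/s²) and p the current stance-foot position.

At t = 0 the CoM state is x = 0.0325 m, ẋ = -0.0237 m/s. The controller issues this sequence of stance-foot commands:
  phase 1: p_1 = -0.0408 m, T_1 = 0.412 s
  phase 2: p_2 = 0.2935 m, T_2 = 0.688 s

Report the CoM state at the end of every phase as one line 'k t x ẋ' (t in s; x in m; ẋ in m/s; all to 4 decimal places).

1 0.4120 0.0879 0.3282
2 1.1000 -0.1430 -1.2356

phase 1: p=-0.0408, T=0.412, ωT=1.274604, cosh=1.928414, sinh=1.648872; start (x,ẋ)=(0.032500, -0.023700) → end (x,ẋ)=(0.087921, 0.328208)
phase 2: p=0.2935, T=0.688, ωT=2.128466, cosh=4.260492, sinh=4.141473; start (x,ẋ)=(0.087921, 0.328208) → end (x,ẋ)=(-0.143001, -1.235644)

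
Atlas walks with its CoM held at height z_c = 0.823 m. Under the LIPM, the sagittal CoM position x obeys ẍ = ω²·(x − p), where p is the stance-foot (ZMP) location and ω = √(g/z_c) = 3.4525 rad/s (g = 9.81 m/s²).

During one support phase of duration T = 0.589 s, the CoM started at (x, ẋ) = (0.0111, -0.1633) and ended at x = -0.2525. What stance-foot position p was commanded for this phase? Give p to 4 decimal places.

p = 0.0409

ωT = 3.4525·0.589 = 2.033523; cosh(ωT) = 3.885914, sinh(ωT) = 3.755040
x(T) = p + (x₀−p)·cosh(ωT) + (ẋ₀/ω)·sinh(ωT) ⇒ p·(1 − cosh) = x(T) − x₀·cosh − (ẋ₀/ω)·sinh
numerator   = -0.2525 − (0.0111)·3.885914 − (-0.1633/3.4525)·3.755040 = -0.118024
denominator = 1 − 3.885914 = -2.885914
p = -0.118024 / -2.885914 = 0.0409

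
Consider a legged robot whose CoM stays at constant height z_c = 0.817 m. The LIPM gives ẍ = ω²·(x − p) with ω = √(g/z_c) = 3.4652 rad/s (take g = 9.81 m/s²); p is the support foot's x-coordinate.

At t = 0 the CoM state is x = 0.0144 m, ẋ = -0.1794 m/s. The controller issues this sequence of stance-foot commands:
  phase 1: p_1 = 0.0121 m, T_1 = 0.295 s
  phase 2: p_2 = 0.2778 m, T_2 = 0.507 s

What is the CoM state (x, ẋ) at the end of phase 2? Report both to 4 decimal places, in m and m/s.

x = -0.9116, ẋ = -3.9741

phase 1: p=0.0121, T=0.295, ωT=1.022234, cosh=1.569594, sinh=1.209803; start (x,ẋ)=(0.014400, -0.179400) → end (x,ẋ)=(-0.046924, -0.271943)
phase 2: p=0.2778, T=0.507, ωT=1.756856, cosh=2.983390, sinh=2.810804; start (x,ẋ)=(-0.046924, -0.271943) → end (x,ẋ)=(-0.911565, -3.974121)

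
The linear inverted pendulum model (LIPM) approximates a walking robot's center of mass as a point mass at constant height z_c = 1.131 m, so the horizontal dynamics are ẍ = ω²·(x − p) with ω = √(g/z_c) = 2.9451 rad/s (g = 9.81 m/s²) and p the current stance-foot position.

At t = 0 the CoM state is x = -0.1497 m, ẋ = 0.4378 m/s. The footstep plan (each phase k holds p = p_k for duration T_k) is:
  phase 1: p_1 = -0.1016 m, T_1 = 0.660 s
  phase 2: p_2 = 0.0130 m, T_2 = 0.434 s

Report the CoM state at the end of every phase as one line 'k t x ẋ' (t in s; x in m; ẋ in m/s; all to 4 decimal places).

1 0.6600 0.2355 1.0758
2 1.0940 1.0482 3.1658

phase 1: p=-0.1016, T=0.660, ωT=1.943766, cosh=3.564085, sinh=3.420922; start (x,ẋ)=(-0.149700, 0.437800) → end (x,ẋ)=(0.235500, 1.075751)
phase 2: p=0.0130, T=0.434, ωT=1.278173, cosh=1.934311, sinh=1.655765; start (x,ẋ)=(0.235500, 1.075751) → end (x,ẋ)=(1.048183, 3.165836)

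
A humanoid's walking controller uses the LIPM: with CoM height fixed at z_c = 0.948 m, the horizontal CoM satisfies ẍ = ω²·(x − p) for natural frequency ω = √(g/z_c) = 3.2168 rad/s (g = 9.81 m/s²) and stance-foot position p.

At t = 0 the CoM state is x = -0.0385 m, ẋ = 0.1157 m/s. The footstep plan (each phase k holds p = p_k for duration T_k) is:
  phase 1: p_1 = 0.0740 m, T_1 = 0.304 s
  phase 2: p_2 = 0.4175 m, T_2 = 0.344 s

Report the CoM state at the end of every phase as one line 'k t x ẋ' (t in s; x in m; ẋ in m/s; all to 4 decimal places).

phase 1: p=0.0740, T=0.304, ωT=0.977907, cosh=1.517492, sinh=1.141394; start (x,ẋ)=(-0.038500, 0.115700) → end (x,ẋ)=(-0.055665, -0.237485)
phase 2: p=0.4175, T=0.344, ωT=1.106579, cosh=1.677342, sinh=1.346654; start (x,ẋ)=(-0.055665, -0.237485) → end (x,ẋ)=(-0.475578, -2.448055)

1 0.3040 -0.0557 -0.2375
2 0.6480 -0.4756 -2.4481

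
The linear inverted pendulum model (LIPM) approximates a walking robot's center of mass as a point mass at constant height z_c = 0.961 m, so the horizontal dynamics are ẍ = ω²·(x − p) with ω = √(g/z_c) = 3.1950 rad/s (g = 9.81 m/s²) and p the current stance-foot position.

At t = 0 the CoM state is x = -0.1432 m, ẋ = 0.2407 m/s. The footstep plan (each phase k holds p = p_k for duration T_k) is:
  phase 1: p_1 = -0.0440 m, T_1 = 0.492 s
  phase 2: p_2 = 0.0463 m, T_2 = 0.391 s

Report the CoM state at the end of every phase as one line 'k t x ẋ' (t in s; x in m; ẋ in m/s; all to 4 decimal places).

phase 1: p=-0.0440, T=0.492, ωT=1.571940, cosh=2.511812, sinh=2.304170; start (x,ẋ)=(-0.143200, 0.240700) → end (x,ẋ)=(-0.119584, -0.125700)
phase 2: p=0.0463, T=0.391, ωT=1.249245, cosh=1.887215, sinh=1.600494; start (x,ẋ)=(-0.119584, -0.125700) → end (x,ẋ)=(-0.329726, -1.085482)

1 0.4920 -0.1196 -0.1257
2 0.8830 -0.3297 -1.0855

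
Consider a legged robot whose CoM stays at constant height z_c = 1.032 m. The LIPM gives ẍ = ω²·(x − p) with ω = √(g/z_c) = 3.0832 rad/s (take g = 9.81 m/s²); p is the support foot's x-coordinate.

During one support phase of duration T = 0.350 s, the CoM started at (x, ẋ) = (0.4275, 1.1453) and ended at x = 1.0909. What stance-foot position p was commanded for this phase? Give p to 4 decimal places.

ωT = 3.0832·0.350 = 1.079120; cosh(ωT) = 1.640992, sinh(ωT) = 1.301097
x(T) = p + (x₀−p)·cosh(ωT) + (ẋ₀/ω)·sinh(ωT) ⇒ p·(1 − cosh) = x(T) − x₀·cosh − (ẋ₀/ω)·sinh
numerator   = 1.0909 − (0.4275)·1.640992 − (1.1453/3.0832)·1.301097 = -0.093936
denominator = 1 − 1.640992 = -0.640992
p = -0.093936 / -0.640992 = 0.1465

p = 0.1465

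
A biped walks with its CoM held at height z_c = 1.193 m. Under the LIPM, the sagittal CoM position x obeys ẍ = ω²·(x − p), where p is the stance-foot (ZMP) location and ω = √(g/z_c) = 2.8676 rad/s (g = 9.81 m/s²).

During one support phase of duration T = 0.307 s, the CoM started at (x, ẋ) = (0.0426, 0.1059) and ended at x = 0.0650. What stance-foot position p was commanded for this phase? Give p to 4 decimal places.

p = 0.0776

ωT = 2.8676·0.307 = 0.880353; cosh(ωT) = 1.413194, sinh(ωT) = 0.998557
x(T) = p + (x₀−p)·cosh(ωT) + (ẋ₀/ω)·sinh(ωT) ⇒ p·(1 − cosh) = x(T) − x₀·cosh − (ẋ₀/ω)·sinh
numerator   = 0.0650 − (0.0426)·1.413194 − (0.1059/2.8676)·0.998557 = -0.032079
denominator = 1 − 1.413194 = -0.413194
p = -0.032079 / -0.413194 = 0.0776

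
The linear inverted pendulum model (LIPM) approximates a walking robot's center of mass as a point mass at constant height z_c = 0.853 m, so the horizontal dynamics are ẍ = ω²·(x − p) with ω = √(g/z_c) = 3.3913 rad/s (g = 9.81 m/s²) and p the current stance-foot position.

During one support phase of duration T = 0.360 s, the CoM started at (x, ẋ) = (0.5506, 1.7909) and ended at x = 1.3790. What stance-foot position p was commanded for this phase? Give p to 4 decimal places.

ωT = 3.3913·0.360 = 1.220868; cosh(ωT) = 1.842552, sinh(ωT) = 1.547578
x(T) = p + (x₀−p)·cosh(ωT) + (ẋ₀/ω)·sinh(ωT) ⇒ p·(1 − cosh) = x(T) − x₀·cosh − (ẋ₀/ω)·sinh
numerator   = 1.3790 − (0.5506)·1.842552 − (1.7909/3.3913)·1.547578 = -0.452764
denominator = 1 − 1.842552 = -0.842552
p = -0.452764 / -0.842552 = 0.5374

p = 0.5374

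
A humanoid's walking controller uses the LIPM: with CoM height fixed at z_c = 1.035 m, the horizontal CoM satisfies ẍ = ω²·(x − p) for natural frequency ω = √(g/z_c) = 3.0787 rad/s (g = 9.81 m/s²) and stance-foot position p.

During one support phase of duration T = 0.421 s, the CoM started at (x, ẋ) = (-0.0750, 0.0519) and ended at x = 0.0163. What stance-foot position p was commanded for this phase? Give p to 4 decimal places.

ωT = 3.0787·0.421 = 1.296133; cosh(ωT) = 1.964361, sinh(ωT) = 1.690773
x(T) = p + (x₀−p)·cosh(ωT) + (ẋ₀/ω)·sinh(ωT) ⇒ p·(1 − cosh) = x(T) − x₀·cosh − (ẋ₀/ω)·sinh
numerator   = 0.0163 − (-0.0750)·1.964361 − (0.0519/3.0787)·1.690773 = 0.135124
denominator = 1 − 1.964361 = -0.964361
p = 0.135124 / -0.964361 = -0.1401

p = -0.1401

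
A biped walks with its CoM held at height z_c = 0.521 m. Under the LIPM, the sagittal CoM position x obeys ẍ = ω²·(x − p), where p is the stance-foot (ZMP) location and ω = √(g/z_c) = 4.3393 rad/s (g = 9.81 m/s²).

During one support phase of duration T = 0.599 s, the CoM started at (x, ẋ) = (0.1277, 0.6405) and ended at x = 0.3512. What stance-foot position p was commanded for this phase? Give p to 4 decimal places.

ωT = 4.3393·0.599 = 2.599241; cosh(ωT) = 6.763924, sinh(ωT) = 6.689594
x(T) = p + (x₀−p)·cosh(ωT) + (ẋ₀/ω)·sinh(ωT) ⇒ p·(1 − cosh) = x(T) − x₀·cosh − (ẋ₀/ω)·sinh
numerator   = 0.3512 − (0.1277)·6.763924 − (0.6405/4.3393)·6.689594 = -1.499967
denominator = 1 − 6.763924 = -5.763924
p = -1.499967 / -5.763924 = 0.2602

p = 0.2602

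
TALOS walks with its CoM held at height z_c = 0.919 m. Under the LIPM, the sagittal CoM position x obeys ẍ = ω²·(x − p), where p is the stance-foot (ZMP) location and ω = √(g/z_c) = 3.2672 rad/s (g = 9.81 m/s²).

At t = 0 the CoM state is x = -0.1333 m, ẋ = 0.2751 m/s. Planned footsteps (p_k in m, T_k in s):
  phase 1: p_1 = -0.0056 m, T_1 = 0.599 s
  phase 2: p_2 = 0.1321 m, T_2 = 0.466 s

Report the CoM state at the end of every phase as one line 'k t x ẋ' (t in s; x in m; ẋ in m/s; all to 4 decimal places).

1 0.5990 -0.1745 -0.4541
2 1.0650 -0.9075 -3.2770

phase 1: p=-0.0056, T=0.599, ωT=1.957053, cosh=3.609854, sinh=3.468580; start (x,ẋ)=(-0.133300, 0.275100) → end (x,ẋ)=(-0.174522, -0.454095)
phase 2: p=0.1321, T=0.466, ωT=1.522515, cosh=2.400951, sinh=2.182789; start (x,ẋ)=(-0.174522, -0.454095) → end (x,ẋ)=(-0.907462, -3.276968)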